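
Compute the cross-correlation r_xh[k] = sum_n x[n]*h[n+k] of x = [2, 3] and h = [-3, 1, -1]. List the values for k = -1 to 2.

Both sequences indexed from 0 and zero outside their support.
Lags with overlap: k = -1 to 2.
  r_xh[-1] = x[1]*h[0] = -9
  r_xh[0] = x[0]*h[0] + x[1]*h[1] = -3
  r_xh[1] = x[0]*h[1] + x[1]*h[2] = -1
  r_xh[2] = x[0]*h[2] = -2
r_xh = [-9, -3, -1, -2] (for k = -1, ..., 2)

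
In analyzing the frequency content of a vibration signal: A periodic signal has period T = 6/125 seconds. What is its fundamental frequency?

The fundamental frequency is the reciprocal of the period.
f = 1/T = 1/(6/125) = 125/6 Hz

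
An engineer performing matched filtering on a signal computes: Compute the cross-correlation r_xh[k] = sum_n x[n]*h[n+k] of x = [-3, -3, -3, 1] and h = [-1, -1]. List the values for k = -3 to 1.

Both sequences indexed from 0 and zero outside their support.
Lags with overlap: k = -3 to 1.
  r_xh[-3] = x[3]*h[0] = -1
  r_xh[-2] = x[2]*h[0] + x[3]*h[1] = 2
  r_xh[-1] = x[1]*h[0] + x[2]*h[1] = 6
  r_xh[0] = x[0]*h[0] + x[1]*h[1] = 6
  r_xh[1] = x[0]*h[1] = 3
r_xh = [-1, 2, 6, 6, 3] (for k = -3, ..., 1)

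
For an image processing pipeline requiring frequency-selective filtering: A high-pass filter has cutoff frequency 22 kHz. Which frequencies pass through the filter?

A high-pass filter passes all frequencies above the cutoff frequency 22 kHz and attenuates lower frequencies.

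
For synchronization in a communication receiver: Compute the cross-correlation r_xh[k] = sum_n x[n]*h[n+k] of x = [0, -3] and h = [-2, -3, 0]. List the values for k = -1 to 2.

Both sequences indexed from 0 and zero outside their support.
Lags with overlap: k = -1 to 2.
  r_xh[-1] = x[1]*h[0] = 6
  r_xh[0] = x[0]*h[0] + x[1]*h[1] = 9
  r_xh[1] = x[0]*h[1] + x[1]*h[2] = 0
  r_xh[2] = x[0]*h[2] = 0
r_xh = [6, 9, 0, 0] (for k = -1, ..., 2)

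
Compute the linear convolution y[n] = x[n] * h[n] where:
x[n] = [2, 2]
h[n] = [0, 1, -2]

y[n] = sum_k x[k]*h[n-k]. Output length = len(x) + len(h) - 1 = 2 + 3 - 1 = 4.
y[0] = 2*0 = 0
y[1] = 2*0 + 2*1 = 2
y[2] = 2*1 + 2*-2 = -2
y[3] = 2*-2 = -4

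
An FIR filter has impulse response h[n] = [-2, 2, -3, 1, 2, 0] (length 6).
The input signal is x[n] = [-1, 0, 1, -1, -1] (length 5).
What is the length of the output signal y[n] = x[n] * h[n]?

For linear convolution, the output length is:
len(y) = len(x) + len(h) - 1 = 5 + 6 - 1 = 10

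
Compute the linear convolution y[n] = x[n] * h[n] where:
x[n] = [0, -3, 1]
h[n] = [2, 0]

y[n] = sum_k x[k]*h[n-k]. Output length = len(x) + len(h) - 1 = 3 + 2 - 1 = 4.
y[0] = 0*2 = 0
y[1] = -3*2 + 0*0 = -6
y[2] = 1*2 + -3*0 = 2
y[3] = 1*0 = 0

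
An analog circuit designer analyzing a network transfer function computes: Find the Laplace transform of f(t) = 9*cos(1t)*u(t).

Standard pair: cos(wt)*u(t) <-> s/(s^2+w^2)
With w = 1: L{9*cos(1t)*u(t)} = 9s/(s^2+1)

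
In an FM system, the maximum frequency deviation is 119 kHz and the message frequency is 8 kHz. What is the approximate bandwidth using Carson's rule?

Carson's rule: BW = 2*(delta_f + f_m)
= 2*(119 + 8) kHz = 254 kHz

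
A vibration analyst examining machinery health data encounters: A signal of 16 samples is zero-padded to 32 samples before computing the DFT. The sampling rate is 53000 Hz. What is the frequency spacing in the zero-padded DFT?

Original DFT: N = 16, resolution = f_s/N = 53000/16 = 6625/2 Hz
Zero-padded DFT: N = 32, resolution = f_s/N = 53000/32 = 6625/4 Hz
Zero-padding interpolates the spectrum (finer frequency grid)
but does NOT improve the true spectral resolution (ability to resolve close frequencies).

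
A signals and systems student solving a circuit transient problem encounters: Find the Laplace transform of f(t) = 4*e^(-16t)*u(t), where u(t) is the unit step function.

Standard Laplace transform pair:
e^(-at)*u(t) <-> 1/(s+a)
With a = 16: L{4*e^(-16t)*u(t)} = 4/(s+16), ROC: Re(s) > -16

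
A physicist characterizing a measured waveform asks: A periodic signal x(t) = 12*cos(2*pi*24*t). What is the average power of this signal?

Average power of A*cos(wt) is A^2/2.
P = 12^2 / 2 = 144/2 = 72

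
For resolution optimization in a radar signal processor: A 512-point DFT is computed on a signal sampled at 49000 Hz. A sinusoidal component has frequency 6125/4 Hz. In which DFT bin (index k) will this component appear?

DFT frequency resolution = f_s/N = 49000/512 = 6125/64 Hz
Bin index k = f_signal / resolution = 6125/4 / 6125/64 = 16
The signal frequency 6125/4 Hz falls in DFT bin k = 16.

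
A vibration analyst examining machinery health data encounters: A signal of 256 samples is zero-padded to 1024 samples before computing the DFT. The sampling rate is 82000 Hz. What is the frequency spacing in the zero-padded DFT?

Original DFT: N = 256, resolution = f_s/N = 82000/256 = 5125/16 Hz
Zero-padded DFT: N = 1024, resolution = f_s/N = 82000/1024 = 5125/64 Hz
Zero-padding interpolates the spectrum (finer frequency grid)
but does NOT improve the true spectral resolution (ability to resolve close frequencies).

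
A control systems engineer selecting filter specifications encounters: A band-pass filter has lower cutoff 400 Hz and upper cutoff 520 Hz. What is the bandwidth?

Bandwidth = f_high - f_low
= 520 Hz - 400 Hz = 120 Hz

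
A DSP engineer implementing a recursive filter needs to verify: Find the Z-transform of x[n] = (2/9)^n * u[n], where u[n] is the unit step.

The Z-transform of a^n * u[n] is z/(z-a) for |z| > |a|.
Here a = 2/9, so X(z) = z/(z - (2/9)) = 9z/(9z - 2)
ROC: |z| > 2/9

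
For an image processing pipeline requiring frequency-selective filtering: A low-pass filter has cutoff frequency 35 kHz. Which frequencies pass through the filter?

A low-pass filter passes all frequencies below the cutoff frequency 35 kHz and attenuates higher frequencies.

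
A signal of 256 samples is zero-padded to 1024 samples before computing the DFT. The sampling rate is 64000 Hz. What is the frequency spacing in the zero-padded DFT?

Original DFT: N = 256, resolution = f_s/N = 64000/256 = 250 Hz
Zero-padded DFT: N = 1024, resolution = f_s/N = 64000/1024 = 125/2 Hz
Zero-padding interpolates the spectrum (finer frequency grid)
but does NOT improve the true spectral resolution (ability to resolve close frequencies).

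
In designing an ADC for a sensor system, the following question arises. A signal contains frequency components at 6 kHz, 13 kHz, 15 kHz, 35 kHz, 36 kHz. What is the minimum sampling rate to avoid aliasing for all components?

The highest frequency component is f_max = 36 kHz.
Nyquist rate = 2 * f_max = 2 * 36 kHz = 72 kHz.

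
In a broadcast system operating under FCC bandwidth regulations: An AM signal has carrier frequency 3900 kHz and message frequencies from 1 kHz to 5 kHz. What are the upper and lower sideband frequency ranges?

Upper sideband (USB) = fc + [fm_low, fm_high] = 3900 + [1, 5] = [3901, 3905] kHz
Lower sideband (LSB) = fc - [fm_high, fm_low] = 3900 - [5, 1] = [3895, 3899] kHz
Total occupied spectrum: 3895 kHz to 3905 kHz (plus carrier at 3900 kHz)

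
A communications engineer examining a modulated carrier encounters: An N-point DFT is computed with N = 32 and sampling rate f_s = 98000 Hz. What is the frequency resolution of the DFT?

DFT frequency resolution = f_s / N
= 98000 / 32 = 6125/2 Hz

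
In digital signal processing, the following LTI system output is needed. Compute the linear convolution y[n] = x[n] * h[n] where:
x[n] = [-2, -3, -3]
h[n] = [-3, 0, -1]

y[n] = sum_k x[k]*h[n-k]. Output length = len(x) + len(h) - 1 = 3 + 3 - 1 = 5.
y[0] = -2*-3 = 6
y[1] = -3*-3 + -2*0 = 9
y[2] = -3*-3 + -3*0 + -2*-1 = 11
y[3] = -3*0 + -3*-1 = 3
y[4] = -3*-1 = 3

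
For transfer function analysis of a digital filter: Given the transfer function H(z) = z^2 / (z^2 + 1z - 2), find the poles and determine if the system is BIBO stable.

Poles are roots of the denominator: z^2 + 1z - 2 = 0.
Quadratic formula: z = [-(1) +/- sqrt((1)^2 - 4*(-2))] / 2
Discriminant = 1 + 8 = 9; sqrt = 3.
z = (-1 +/- 3) / 2 => z = 1 or z = -2.
|p1| = 2, |p2| = 1.
For BIBO stability, all poles must lie inside the unit circle (|p| < 1).
System is UNSTABLE since at least one |p| >= 1.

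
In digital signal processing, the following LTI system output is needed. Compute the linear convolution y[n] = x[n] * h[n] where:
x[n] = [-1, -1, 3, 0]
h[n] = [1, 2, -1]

y[n] = sum_k x[k]*h[n-k]. Output length = len(x) + len(h) - 1 = 4 + 3 - 1 = 6.
y[0] = -1*1 = -1
y[1] = -1*1 + -1*2 = -3
y[2] = 3*1 + -1*2 + -1*-1 = 2
y[3] = 0*1 + 3*2 + -1*-1 = 7
y[4] = 0*2 + 3*-1 = -3
y[5] = 0*-1 = 0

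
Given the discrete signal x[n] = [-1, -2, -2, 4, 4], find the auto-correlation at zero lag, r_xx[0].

The auto-correlation at zero lag r_xx[0] equals the signal energy.
r_xx[0] = sum of x[n]^2 = (-1)^2 + (-2)^2 + (-2)^2 + 4^2 + 4^2
= 1 + 4 + 4 + 16 + 16 = 41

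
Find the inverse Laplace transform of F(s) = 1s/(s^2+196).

Standard pair: s/(s^2+w^2) <-> cos(wt)*u(t)
With k=1, w=14: f(t) = cos(14t)*u(t)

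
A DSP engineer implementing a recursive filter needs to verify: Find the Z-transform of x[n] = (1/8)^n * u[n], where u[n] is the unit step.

The Z-transform of a^n * u[n] is z/(z-a) for |z| > |a|.
Here a = 1/8, so X(z) = z/(z - (1/8)) = 8z/(8z - 1)
ROC: |z| > 1/8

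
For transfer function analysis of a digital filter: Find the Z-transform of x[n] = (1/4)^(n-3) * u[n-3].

Time-shifting property: if X(z) = Z{x[n]}, then Z{x[n-d]} = z^(-d) * X(z)
X(z) = z/(z - 1/4) for x[n] = (1/4)^n * u[n]
Z{x[n-3]} = z^(-3) * z/(z - 1/4) = z^(-2)/(z - 1/4)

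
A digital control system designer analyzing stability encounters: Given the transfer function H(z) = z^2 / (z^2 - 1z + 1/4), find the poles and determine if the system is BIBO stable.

Poles are roots of the denominator: z^2 - 1z + 1/4 = 0.
Quadratic formula: z = [-(-1) +/- sqrt((-1)^2 - 4*(1/4))] / 2
Discriminant = 1 - 1 = 0; sqrt = 0.
z = (1 +/- 0) / 2 = 1/2 (repeated root).
|p1| = 1/2, |p2| = 1/2.
For BIBO stability, all poles must lie inside the unit circle (|p| < 1).
System is STABLE since both |p| < 1.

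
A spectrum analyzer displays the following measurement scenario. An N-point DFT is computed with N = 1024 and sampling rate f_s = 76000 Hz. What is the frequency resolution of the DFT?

DFT frequency resolution = f_s / N
= 76000 / 1024 = 2375/32 Hz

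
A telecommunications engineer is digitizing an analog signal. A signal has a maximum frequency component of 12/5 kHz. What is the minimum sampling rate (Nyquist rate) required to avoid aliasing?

By the Nyquist-Shannon sampling theorem,
the minimum sampling rate (Nyquist rate) must be at least 2 * f_max.
Nyquist rate = 2 * 12/5 kHz = 24/5 kHz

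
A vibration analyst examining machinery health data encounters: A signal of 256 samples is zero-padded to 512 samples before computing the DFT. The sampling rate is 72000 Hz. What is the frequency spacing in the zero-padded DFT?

Original DFT: N = 256, resolution = f_s/N = 72000/256 = 1125/4 Hz
Zero-padded DFT: N = 512, resolution = f_s/N = 72000/512 = 1125/8 Hz
Zero-padding interpolates the spectrum (finer frequency grid)
but does NOT improve the true spectral resolution (ability to resolve close frequencies).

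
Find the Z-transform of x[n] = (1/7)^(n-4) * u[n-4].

Time-shifting property: if X(z) = Z{x[n]}, then Z{x[n-d]} = z^(-d) * X(z)
X(z) = z/(z - 1/7) for x[n] = (1/7)^n * u[n]
Z{x[n-4]} = z^(-4) * z/(z - 1/7) = z^(-3)/(z - 1/7)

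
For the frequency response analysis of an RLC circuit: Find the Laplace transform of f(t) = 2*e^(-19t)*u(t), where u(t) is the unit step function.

Standard Laplace transform pair:
e^(-at)*u(t) <-> 1/(s+a)
With a = 19: L{2*e^(-19t)*u(t)} = 2/(s+19), ROC: Re(s) > -19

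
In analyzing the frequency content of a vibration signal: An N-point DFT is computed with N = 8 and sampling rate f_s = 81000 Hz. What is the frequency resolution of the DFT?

DFT frequency resolution = f_s / N
= 81000 / 8 = 10125 Hz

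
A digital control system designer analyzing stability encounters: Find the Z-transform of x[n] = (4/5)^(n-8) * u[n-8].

Time-shifting property: if X(z) = Z{x[n]}, then Z{x[n-d]} = z^(-d) * X(z)
X(z) = z/(z - 4/5) for x[n] = (4/5)^n * u[n]
Z{x[n-8]} = z^(-8) * z/(z - 4/5) = z^(-7)/(z - 4/5)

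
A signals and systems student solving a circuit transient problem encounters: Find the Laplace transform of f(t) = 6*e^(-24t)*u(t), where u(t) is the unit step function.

Standard Laplace transform pair:
e^(-at)*u(t) <-> 1/(s+a)
With a = 24: L{6*e^(-24t)*u(t)} = 6/(s+24), ROC: Re(s) > -24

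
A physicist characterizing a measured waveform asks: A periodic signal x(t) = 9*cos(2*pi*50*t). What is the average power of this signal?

Average power of A*cos(wt) is A^2/2.
P = 9^2 / 2 = 81/2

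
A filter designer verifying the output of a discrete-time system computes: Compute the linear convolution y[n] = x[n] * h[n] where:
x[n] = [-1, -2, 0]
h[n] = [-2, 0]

y[n] = sum_k x[k]*h[n-k]. Output length = len(x) + len(h) - 1 = 3 + 2 - 1 = 4.
y[0] = -1*-2 = 2
y[1] = -2*-2 + -1*0 = 4
y[2] = 0*-2 + -2*0 = 0
y[3] = 0*0 = 0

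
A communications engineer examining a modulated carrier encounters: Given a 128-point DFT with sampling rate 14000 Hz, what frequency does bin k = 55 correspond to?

The frequency of DFT bin k is: f_k = k * f_s / N
f_55 = 55 * 14000 / 128 = 48125/8 Hz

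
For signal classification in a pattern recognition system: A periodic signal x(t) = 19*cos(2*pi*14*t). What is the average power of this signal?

Average power of A*cos(wt) is A^2/2.
P = 19^2 / 2 = 361/2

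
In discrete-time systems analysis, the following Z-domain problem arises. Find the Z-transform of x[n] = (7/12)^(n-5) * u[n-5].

Time-shifting property: if X(z) = Z{x[n]}, then Z{x[n-d]} = z^(-d) * X(z)
X(z) = z/(z - 7/12) for x[n] = (7/12)^n * u[n]
Z{x[n-5]} = z^(-5) * z/(z - 7/12) = z^(-4)/(z - 7/12)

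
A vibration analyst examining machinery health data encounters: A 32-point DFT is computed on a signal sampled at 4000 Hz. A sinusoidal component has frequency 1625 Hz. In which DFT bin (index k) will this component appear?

DFT frequency resolution = f_s/N = 4000/32 = 125 Hz
Bin index k = f_signal / resolution = 1625 / 125 = 13
The signal frequency 1625 Hz falls in DFT bin k = 13.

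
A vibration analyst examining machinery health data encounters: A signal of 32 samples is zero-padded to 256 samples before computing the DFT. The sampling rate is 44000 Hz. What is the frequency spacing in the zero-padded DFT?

Original DFT: N = 32, resolution = f_s/N = 44000/32 = 1375 Hz
Zero-padded DFT: N = 256, resolution = f_s/N = 44000/256 = 1375/8 Hz
Zero-padding interpolates the spectrum (finer frequency grid)
but does NOT improve the true spectral resolution (ability to resolve close frequencies).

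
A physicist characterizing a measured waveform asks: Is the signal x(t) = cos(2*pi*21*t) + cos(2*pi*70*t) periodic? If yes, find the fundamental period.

f1 = 21 Hz, f2 = 70 Hz
Period T1 = 1/21, T2 = 1/70
Ratio T1/T2 = 70/21, which is rational.
The signal is periodic with fundamental period T = 1/GCD(21,70) = 1/7 s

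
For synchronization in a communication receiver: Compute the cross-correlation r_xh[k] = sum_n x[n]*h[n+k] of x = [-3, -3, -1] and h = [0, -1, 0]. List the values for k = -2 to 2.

Both sequences indexed from 0 and zero outside their support.
Lags with overlap: k = -2 to 2.
  r_xh[-2] = x[2]*h[0] = 0
  r_xh[-1] = x[1]*h[0] + x[2]*h[1] = 1
  r_xh[0] = x[0]*h[0] + x[1]*h[1] + x[2]*h[2] = 3
  r_xh[1] = x[0]*h[1] + x[1]*h[2] = 3
  r_xh[2] = x[0]*h[2] = 0
r_xh = [0, 1, 3, 3, 0] (for k = -2, ..., 2)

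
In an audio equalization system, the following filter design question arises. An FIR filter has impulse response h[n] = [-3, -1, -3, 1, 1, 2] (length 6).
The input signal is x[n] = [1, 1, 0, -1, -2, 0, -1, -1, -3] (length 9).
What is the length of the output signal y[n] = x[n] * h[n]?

For linear convolution, the output length is:
len(y) = len(x) + len(h) - 1 = 9 + 6 - 1 = 14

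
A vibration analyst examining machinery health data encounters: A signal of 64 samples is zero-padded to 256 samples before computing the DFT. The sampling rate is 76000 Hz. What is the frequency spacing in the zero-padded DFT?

Original DFT: N = 64, resolution = f_s/N = 76000/64 = 2375/2 Hz
Zero-padded DFT: N = 256, resolution = f_s/N = 76000/256 = 2375/8 Hz
Zero-padding interpolates the spectrum (finer frequency grid)
but does NOT improve the true spectral resolution (ability to resolve close frequencies).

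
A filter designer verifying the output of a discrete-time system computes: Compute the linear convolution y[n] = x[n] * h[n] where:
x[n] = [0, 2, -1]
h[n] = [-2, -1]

y[n] = sum_k x[k]*h[n-k]. Output length = len(x) + len(h) - 1 = 3 + 2 - 1 = 4.
y[0] = 0*-2 = 0
y[1] = 2*-2 + 0*-1 = -4
y[2] = -1*-2 + 2*-1 = 0
y[3] = -1*-1 = 1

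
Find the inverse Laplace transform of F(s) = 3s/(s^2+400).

Standard pair: s/(s^2+w^2) <-> cos(wt)*u(t)
With k=3, w=20: f(t) = 3*cos(20t)*u(t)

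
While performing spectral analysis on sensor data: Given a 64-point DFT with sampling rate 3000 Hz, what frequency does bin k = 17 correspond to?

The frequency of DFT bin k is: f_k = k * f_s / N
f_17 = 17 * 3000 / 64 = 6375/8 Hz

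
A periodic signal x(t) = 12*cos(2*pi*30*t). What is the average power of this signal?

Average power of A*cos(wt) is A^2/2.
P = 12^2 / 2 = 144/2 = 72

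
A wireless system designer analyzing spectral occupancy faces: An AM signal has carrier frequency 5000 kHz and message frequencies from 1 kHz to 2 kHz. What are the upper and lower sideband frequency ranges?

Upper sideband (USB) = fc + [fm_low, fm_high] = 5000 + [1, 2] = [5001, 5002] kHz
Lower sideband (LSB) = fc - [fm_high, fm_low] = 5000 - [2, 1] = [4998, 4999] kHz
Total occupied spectrum: 4998 kHz to 5002 kHz (plus carrier at 5000 kHz)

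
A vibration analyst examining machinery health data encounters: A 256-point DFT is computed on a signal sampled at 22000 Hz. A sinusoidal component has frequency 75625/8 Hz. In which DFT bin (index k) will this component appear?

DFT frequency resolution = f_s/N = 22000/256 = 1375/16 Hz
Bin index k = f_signal / resolution = 75625/8 / 1375/16 = 110
The signal frequency 75625/8 Hz falls in DFT bin k = 110.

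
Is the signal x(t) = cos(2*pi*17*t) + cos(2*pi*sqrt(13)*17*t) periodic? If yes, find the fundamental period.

f1 = 17 Hz, f2 = 17*sqrt(13) Hz
Ratio f2/f1 = sqrt(13), which is irrational.
Since the frequency ratio is irrational, no common period exists.
The signal is not periodic.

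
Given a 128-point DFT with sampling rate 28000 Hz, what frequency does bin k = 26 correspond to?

The frequency of DFT bin k is: f_k = k * f_s / N
f_26 = 26 * 28000 / 128 = 11375/2 Hz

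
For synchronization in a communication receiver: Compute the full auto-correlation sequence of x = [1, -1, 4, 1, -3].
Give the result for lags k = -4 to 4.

r_xx[k] = sum_m x[m]*x[m+k], indexed from 0, for k = -4 to 4:
  r_xx[-4] = x[4]*x[0] = -3
  r_xx[-3] = x[3]*x[0] + x[4]*x[1] = 4
  r_xx[-2] = x[2]*x[0] + x[3]*x[1] + x[4]*x[2] = -9
  r_xx[-1] = x[1]*x[0] + x[2]*x[1] + x[3]*x[2] + x[4]*x[3] = -4
  r_xx[0] = x[0]*x[0] + x[1]*x[1] + x[2]*x[2] + x[3]*x[3] + x[4]*x[4] = 28
  r_xx[1] = x[0]*x[1] + x[1]*x[2] + x[2]*x[3] + x[3]*x[4] = -4
  r_xx[2] = x[0]*x[2] + x[1]*x[3] + x[2]*x[4] = -9
  r_xx[3] = x[0]*x[3] + x[1]*x[4] = 4
  r_xx[4] = x[0]*x[4] = -3
r_xx = [-3, 4, -9, -4, 28, -4, -9, 4, -3]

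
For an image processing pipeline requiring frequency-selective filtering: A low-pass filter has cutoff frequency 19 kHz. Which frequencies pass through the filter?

A low-pass filter passes all frequencies below the cutoff frequency 19 kHz and attenuates higher frequencies.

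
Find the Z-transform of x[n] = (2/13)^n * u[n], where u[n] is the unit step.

The Z-transform of a^n * u[n] is z/(z-a) for |z| > |a|.
Here a = 2/13, so X(z) = z/(z - (2/13)) = 13z/(13z - 2)
ROC: |z| > 2/13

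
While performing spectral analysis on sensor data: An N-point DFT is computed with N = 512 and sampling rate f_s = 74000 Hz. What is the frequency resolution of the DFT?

DFT frequency resolution = f_s / N
= 74000 / 512 = 4625/32 Hz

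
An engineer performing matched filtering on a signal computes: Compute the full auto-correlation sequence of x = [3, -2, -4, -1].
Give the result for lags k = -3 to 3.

r_xx[k] = sum_m x[m]*x[m+k], indexed from 0, for k = -3 to 3:
  r_xx[-3] = x[3]*x[0] = -3
  r_xx[-2] = x[2]*x[0] + x[3]*x[1] = -10
  r_xx[-1] = x[1]*x[0] + x[2]*x[1] + x[3]*x[2] = 6
  r_xx[0] = x[0]*x[0] + x[1]*x[1] + x[2]*x[2] + x[3]*x[3] = 30
  r_xx[1] = x[0]*x[1] + x[1]*x[2] + x[2]*x[3] = 6
  r_xx[2] = x[0]*x[2] + x[1]*x[3] = -10
  r_xx[3] = x[0]*x[3] = -3
r_xx = [-3, -10, 6, 30, 6, -10, -3]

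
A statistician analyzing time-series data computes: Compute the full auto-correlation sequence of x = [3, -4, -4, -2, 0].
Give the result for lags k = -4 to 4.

r_xx[k] = sum_m x[m]*x[m+k], indexed from 0, for k = -4 to 4:
  r_xx[-4] = x[4]*x[0] = 0
  r_xx[-3] = x[3]*x[0] + x[4]*x[1] = -6
  r_xx[-2] = x[2]*x[0] + x[3]*x[1] + x[4]*x[2] = -4
  r_xx[-1] = x[1]*x[0] + x[2]*x[1] + x[3]*x[2] + x[4]*x[3] = 12
  r_xx[0] = x[0]*x[0] + x[1]*x[1] + x[2]*x[2] + x[3]*x[3] + x[4]*x[4] = 45
  r_xx[1] = x[0]*x[1] + x[1]*x[2] + x[2]*x[3] + x[3]*x[4] = 12
  r_xx[2] = x[0]*x[2] + x[1]*x[3] + x[2]*x[4] = -4
  r_xx[3] = x[0]*x[3] + x[1]*x[4] = -6
  r_xx[4] = x[0]*x[4] = 0
r_xx = [0, -6, -4, 12, 45, 12, -4, -6, 0]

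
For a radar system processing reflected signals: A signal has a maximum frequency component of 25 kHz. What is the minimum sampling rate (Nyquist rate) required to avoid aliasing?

By the Nyquist-Shannon sampling theorem,
the minimum sampling rate (Nyquist rate) must be at least 2 * f_max.
Nyquist rate = 2 * 25 kHz = 50 kHz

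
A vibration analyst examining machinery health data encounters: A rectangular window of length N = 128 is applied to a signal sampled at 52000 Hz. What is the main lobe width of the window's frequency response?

For a rectangular window of length N,
the main lobe width in frequency is 2*f_s/N.
= 2*52000/128 = 1625/2 Hz
This determines the minimum frequency separation for resolving two sinusoids.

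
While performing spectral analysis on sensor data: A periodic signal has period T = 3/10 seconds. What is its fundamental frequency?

The fundamental frequency is the reciprocal of the period.
f = 1/T = 1/(3/10) = 10/3 Hz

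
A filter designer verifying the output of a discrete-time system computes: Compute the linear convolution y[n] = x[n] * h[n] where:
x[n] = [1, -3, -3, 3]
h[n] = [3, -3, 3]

y[n] = sum_k x[k]*h[n-k]. Output length = len(x) + len(h) - 1 = 4 + 3 - 1 = 6.
y[0] = 1*3 = 3
y[1] = -3*3 + 1*-3 = -12
y[2] = -3*3 + -3*-3 + 1*3 = 3
y[3] = 3*3 + -3*-3 + -3*3 = 9
y[4] = 3*-3 + -3*3 = -18
y[5] = 3*3 = 9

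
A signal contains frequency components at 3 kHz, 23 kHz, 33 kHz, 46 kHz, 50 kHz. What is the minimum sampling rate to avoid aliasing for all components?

The highest frequency component is f_max = 50 kHz.
Nyquist rate = 2 * f_max = 2 * 50 kHz = 100 kHz.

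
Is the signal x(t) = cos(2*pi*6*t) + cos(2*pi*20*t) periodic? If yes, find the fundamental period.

f1 = 6 Hz, f2 = 20 Hz
Period T1 = 1/6, T2 = 1/20
Ratio T1/T2 = 20/6, which is rational.
The signal is periodic with fundamental period T = 1/GCD(6,20) = 1/2 s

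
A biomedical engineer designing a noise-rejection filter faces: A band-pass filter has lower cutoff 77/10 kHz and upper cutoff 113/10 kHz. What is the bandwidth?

Bandwidth = f_high - f_low
= 113/10 kHz - 77/10 kHz = 18/5 kHz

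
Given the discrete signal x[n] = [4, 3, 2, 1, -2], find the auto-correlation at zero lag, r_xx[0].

The auto-correlation at zero lag r_xx[0] equals the signal energy.
r_xx[0] = sum of x[n]^2 = 4^2 + 3^2 + 2^2 + 1^2 + (-2)^2
= 16 + 9 + 4 + 1 + 4 = 34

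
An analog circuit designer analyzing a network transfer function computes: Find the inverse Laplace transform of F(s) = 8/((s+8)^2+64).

Standard pair: w/((s+a)^2+w^2) <-> e^(-at)*sin(wt)*u(t)
With a=8, w=8: f(t) = e^(-8t)*sin(8t)*u(t)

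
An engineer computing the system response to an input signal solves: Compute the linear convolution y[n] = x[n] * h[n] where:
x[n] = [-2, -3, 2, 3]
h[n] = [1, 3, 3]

y[n] = sum_k x[k]*h[n-k]. Output length = len(x) + len(h) - 1 = 4 + 3 - 1 = 6.
y[0] = -2*1 = -2
y[1] = -3*1 + -2*3 = -9
y[2] = 2*1 + -3*3 + -2*3 = -13
y[3] = 3*1 + 2*3 + -3*3 = 0
y[4] = 3*3 + 2*3 = 15
y[5] = 3*3 = 9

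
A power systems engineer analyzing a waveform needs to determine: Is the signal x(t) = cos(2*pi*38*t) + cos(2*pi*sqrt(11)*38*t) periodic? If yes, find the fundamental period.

f1 = 38 Hz, f2 = 38*sqrt(11) Hz
Ratio f2/f1 = sqrt(11), which is irrational.
Since the frequency ratio is irrational, no common period exists.
The signal is not periodic.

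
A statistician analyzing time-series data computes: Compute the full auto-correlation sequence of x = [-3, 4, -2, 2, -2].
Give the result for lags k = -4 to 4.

r_xx[k] = sum_m x[m]*x[m+k], indexed from 0, for k = -4 to 4:
  r_xx[-4] = x[4]*x[0] = 6
  r_xx[-3] = x[3]*x[0] + x[4]*x[1] = -14
  r_xx[-2] = x[2]*x[0] + x[3]*x[1] + x[4]*x[2] = 18
  r_xx[-1] = x[1]*x[0] + x[2]*x[1] + x[3]*x[2] + x[4]*x[3] = -28
  r_xx[0] = x[0]*x[0] + x[1]*x[1] + x[2]*x[2] + x[3]*x[3] + x[4]*x[4] = 37
  r_xx[1] = x[0]*x[1] + x[1]*x[2] + x[2]*x[3] + x[3]*x[4] = -28
  r_xx[2] = x[0]*x[2] + x[1]*x[3] + x[2]*x[4] = 18
  r_xx[3] = x[0]*x[3] + x[1]*x[4] = -14
  r_xx[4] = x[0]*x[4] = 6
r_xx = [6, -14, 18, -28, 37, -28, 18, -14, 6]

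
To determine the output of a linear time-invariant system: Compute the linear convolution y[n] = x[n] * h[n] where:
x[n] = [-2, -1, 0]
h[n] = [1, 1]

y[n] = sum_k x[k]*h[n-k]. Output length = len(x) + len(h) - 1 = 3 + 2 - 1 = 4.
y[0] = -2*1 = -2
y[1] = -1*1 + -2*1 = -3
y[2] = 0*1 + -1*1 = -1
y[3] = 0*1 = 0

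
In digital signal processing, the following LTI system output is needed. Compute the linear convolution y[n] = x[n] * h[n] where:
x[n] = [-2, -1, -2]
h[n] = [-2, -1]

y[n] = sum_k x[k]*h[n-k]. Output length = len(x) + len(h) - 1 = 3 + 2 - 1 = 4.
y[0] = -2*-2 = 4
y[1] = -1*-2 + -2*-1 = 4
y[2] = -2*-2 + -1*-1 = 5
y[3] = -2*-1 = 2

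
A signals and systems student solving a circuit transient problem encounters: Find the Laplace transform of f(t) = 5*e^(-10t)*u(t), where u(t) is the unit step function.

Standard Laplace transform pair:
e^(-at)*u(t) <-> 1/(s+a)
With a = 10: L{5*e^(-10t)*u(t)} = 5/(s+10), ROC: Re(s) > -10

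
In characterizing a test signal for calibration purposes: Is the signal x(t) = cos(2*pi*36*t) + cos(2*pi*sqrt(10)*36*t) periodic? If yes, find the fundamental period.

f1 = 36 Hz, f2 = 36*sqrt(10) Hz
Ratio f2/f1 = sqrt(10), which is irrational.
Since the frequency ratio is irrational, no common period exists.
The signal is not periodic.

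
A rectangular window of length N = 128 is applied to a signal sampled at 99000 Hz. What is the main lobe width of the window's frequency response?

For a rectangular window of length N,
the main lobe width in frequency is 2*f_s/N.
= 2*99000/128 = 12375/8 Hz
This determines the minimum frequency separation for resolving two sinusoids.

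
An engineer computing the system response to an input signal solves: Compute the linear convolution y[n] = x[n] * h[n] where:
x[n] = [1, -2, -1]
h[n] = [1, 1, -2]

y[n] = sum_k x[k]*h[n-k]. Output length = len(x) + len(h) - 1 = 3 + 3 - 1 = 5.
y[0] = 1*1 = 1
y[1] = -2*1 + 1*1 = -1
y[2] = -1*1 + -2*1 + 1*-2 = -5
y[3] = -1*1 + -2*-2 = 3
y[4] = -1*-2 = 2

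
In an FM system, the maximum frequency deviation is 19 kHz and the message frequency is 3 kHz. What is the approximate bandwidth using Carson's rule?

Carson's rule: BW = 2*(delta_f + f_m)
= 2*(19 + 3) kHz = 44 kHz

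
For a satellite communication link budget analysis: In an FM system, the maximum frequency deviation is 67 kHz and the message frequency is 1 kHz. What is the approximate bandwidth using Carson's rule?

Carson's rule: BW = 2*(delta_f + f_m)
= 2*(67 + 1) kHz = 136 kHz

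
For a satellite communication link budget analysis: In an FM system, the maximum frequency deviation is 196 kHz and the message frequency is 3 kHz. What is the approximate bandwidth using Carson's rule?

Carson's rule: BW = 2*(delta_f + f_m)
= 2*(196 + 3) kHz = 398 kHz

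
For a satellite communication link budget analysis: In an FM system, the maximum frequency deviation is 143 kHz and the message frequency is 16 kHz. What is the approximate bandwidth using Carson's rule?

Carson's rule: BW = 2*(delta_f + f_m)
= 2*(143 + 16) kHz = 318 kHz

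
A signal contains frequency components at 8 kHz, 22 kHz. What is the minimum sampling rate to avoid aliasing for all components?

The highest frequency component is f_max = 22 kHz.
Nyquist rate = 2 * f_max = 2 * 22 kHz = 44 kHz.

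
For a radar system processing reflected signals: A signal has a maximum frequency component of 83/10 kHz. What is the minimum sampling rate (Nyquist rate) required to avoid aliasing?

By the Nyquist-Shannon sampling theorem,
the minimum sampling rate (Nyquist rate) must be at least 2 * f_max.
Nyquist rate = 2 * 83/10 kHz = 83/5 kHz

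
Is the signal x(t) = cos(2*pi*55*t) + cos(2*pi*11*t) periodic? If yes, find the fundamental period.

f1 = 55 Hz, f2 = 11 Hz
Period T1 = 1/55, T2 = 1/11
Ratio T1/T2 = 11/55, which is rational.
The signal is periodic with fundamental period T = 1/GCD(55,11) = 1/11 s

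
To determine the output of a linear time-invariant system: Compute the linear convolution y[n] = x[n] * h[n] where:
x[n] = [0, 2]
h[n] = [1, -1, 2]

y[n] = sum_k x[k]*h[n-k]. Output length = len(x) + len(h) - 1 = 2 + 3 - 1 = 4.
y[0] = 0*1 = 0
y[1] = 2*1 + 0*-1 = 2
y[2] = 2*-1 + 0*2 = -2
y[3] = 2*2 = 4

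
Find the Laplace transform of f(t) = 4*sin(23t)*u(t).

Standard pair: sin(wt)*u(t) <-> w/(s^2+w^2)
With w = 23: L{4*sin(23t)*u(t)} = 92/(s^2+529)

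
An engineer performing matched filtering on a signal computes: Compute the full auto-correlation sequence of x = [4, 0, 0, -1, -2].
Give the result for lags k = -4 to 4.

r_xx[k] = sum_m x[m]*x[m+k], indexed from 0, for k = -4 to 4:
  r_xx[-4] = x[4]*x[0] = -8
  r_xx[-3] = x[3]*x[0] + x[4]*x[1] = -4
  r_xx[-2] = x[2]*x[0] + x[3]*x[1] + x[4]*x[2] = 0
  r_xx[-1] = x[1]*x[0] + x[2]*x[1] + x[3]*x[2] + x[4]*x[3] = 2
  r_xx[0] = x[0]*x[0] + x[1]*x[1] + x[2]*x[2] + x[3]*x[3] + x[4]*x[4] = 21
  r_xx[1] = x[0]*x[1] + x[1]*x[2] + x[2]*x[3] + x[3]*x[4] = 2
  r_xx[2] = x[0]*x[2] + x[1]*x[3] + x[2]*x[4] = 0
  r_xx[3] = x[0]*x[3] + x[1]*x[4] = -4
  r_xx[4] = x[0]*x[4] = -8
r_xx = [-8, -4, 0, 2, 21, 2, 0, -4, -8]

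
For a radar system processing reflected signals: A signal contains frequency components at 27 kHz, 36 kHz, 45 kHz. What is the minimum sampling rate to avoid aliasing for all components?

The highest frequency component is f_max = 45 kHz.
Nyquist rate = 2 * f_max = 2 * 45 kHz = 90 kHz.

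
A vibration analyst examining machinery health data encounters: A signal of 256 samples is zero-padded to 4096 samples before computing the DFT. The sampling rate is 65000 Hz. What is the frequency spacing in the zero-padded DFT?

Original DFT: N = 256, resolution = f_s/N = 65000/256 = 8125/32 Hz
Zero-padded DFT: N = 4096, resolution = f_s/N = 65000/4096 = 8125/512 Hz
Zero-padding interpolates the spectrum (finer frequency grid)
but does NOT improve the true spectral resolution (ability to resolve close frequencies).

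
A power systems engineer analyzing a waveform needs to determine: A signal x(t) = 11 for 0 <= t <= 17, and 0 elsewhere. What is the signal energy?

Energy = integral of |x(t)|^2 dt over the signal duration
= 11^2 * 17 = 121 * 17 = 2057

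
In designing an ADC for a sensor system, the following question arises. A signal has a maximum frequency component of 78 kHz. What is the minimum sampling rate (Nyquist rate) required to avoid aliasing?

By the Nyquist-Shannon sampling theorem,
the minimum sampling rate (Nyquist rate) must be at least 2 * f_max.
Nyquist rate = 2 * 78 kHz = 156 kHz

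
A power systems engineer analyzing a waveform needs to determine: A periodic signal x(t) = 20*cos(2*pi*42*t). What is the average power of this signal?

Average power of A*cos(wt) is A^2/2.
P = 20^2 / 2 = 400/2 = 200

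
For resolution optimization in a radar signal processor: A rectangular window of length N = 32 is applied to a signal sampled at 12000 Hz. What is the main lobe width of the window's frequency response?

For a rectangular window of length N,
the main lobe width in frequency is 2*f_s/N.
= 2*12000/32 = 750 Hz
This determines the minimum frequency separation for resolving two sinusoids.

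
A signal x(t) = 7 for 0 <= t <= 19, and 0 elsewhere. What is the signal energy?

Energy = integral of |x(t)|^2 dt over the signal duration
= 7^2 * 19 = 49 * 19 = 931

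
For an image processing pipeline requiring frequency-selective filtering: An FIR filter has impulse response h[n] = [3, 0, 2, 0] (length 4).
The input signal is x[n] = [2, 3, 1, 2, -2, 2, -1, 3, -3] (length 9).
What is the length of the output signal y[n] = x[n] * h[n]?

For linear convolution, the output length is:
len(y) = len(x) + len(h) - 1 = 9 + 4 - 1 = 12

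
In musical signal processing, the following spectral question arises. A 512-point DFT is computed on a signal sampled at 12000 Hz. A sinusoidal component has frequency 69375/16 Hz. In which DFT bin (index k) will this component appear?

DFT frequency resolution = f_s/N = 12000/512 = 375/16 Hz
Bin index k = f_signal / resolution = 69375/16 / 375/16 = 185
The signal frequency 69375/16 Hz falls in DFT bin k = 185.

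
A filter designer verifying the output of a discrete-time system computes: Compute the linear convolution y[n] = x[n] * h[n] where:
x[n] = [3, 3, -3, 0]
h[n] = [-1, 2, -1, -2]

y[n] = sum_k x[k]*h[n-k]. Output length = len(x) + len(h) - 1 = 4 + 4 - 1 = 7.
y[0] = 3*-1 = -3
y[1] = 3*-1 + 3*2 = 3
y[2] = -3*-1 + 3*2 + 3*-1 = 6
y[3] = 0*-1 + -3*2 + 3*-1 + 3*-2 = -15
y[4] = 0*2 + -3*-1 + 3*-2 = -3
y[5] = 0*-1 + -3*-2 = 6
y[6] = 0*-2 = 0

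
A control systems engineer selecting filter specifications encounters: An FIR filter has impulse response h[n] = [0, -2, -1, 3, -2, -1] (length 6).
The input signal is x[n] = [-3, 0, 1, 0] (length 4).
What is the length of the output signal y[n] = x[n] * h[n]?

For linear convolution, the output length is:
len(y) = len(x) + len(h) - 1 = 4 + 6 - 1 = 9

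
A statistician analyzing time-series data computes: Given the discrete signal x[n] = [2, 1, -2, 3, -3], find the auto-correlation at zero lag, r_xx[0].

The auto-correlation at zero lag r_xx[0] equals the signal energy.
r_xx[0] = sum of x[n]^2 = 2^2 + 1^2 + (-2)^2 + 3^2 + (-3)^2
= 4 + 1 + 4 + 9 + 9 = 27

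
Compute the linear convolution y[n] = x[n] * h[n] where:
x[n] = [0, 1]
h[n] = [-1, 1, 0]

y[n] = sum_k x[k]*h[n-k]. Output length = len(x) + len(h) - 1 = 2 + 3 - 1 = 4.
y[0] = 0*-1 = 0
y[1] = 1*-1 + 0*1 = -1
y[2] = 1*1 + 0*0 = 1
y[3] = 1*0 = 0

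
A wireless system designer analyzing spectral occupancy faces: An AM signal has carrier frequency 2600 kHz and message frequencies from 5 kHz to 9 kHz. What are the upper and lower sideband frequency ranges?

Upper sideband (USB) = fc + [fm_low, fm_high] = 2600 + [5, 9] = [2605, 2609] kHz
Lower sideband (LSB) = fc - [fm_high, fm_low] = 2600 - [9, 5] = [2591, 2595] kHz
Total occupied spectrum: 2591 kHz to 2609 kHz (plus carrier at 2600 kHz)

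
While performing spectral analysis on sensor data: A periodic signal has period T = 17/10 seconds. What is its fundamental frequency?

The fundamental frequency is the reciprocal of the period.
f = 1/T = 1/(17/10) = 10/17 Hz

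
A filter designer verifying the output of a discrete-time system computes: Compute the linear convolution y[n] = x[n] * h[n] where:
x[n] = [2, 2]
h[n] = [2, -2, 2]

y[n] = sum_k x[k]*h[n-k]. Output length = len(x) + len(h) - 1 = 2 + 3 - 1 = 4.
y[0] = 2*2 = 4
y[1] = 2*2 + 2*-2 = 0
y[2] = 2*-2 + 2*2 = 0
y[3] = 2*2 = 4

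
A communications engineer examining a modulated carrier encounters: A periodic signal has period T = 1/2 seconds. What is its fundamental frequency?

The fundamental frequency is the reciprocal of the period.
f = 1/T = 1/(1/2) = 2 Hz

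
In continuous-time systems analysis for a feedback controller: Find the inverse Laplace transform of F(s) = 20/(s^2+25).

Standard pair: w/(s^2+w^2) <-> sin(wt)*u(t)
Recognize w^2 = 25, so w = 5; numerator 20 = 4*5.
f(t) = 4*sin(5t)*u(t)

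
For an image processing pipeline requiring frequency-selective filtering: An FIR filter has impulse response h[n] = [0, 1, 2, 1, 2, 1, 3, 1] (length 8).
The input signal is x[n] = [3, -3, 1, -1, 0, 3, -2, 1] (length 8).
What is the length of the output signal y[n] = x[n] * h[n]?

For linear convolution, the output length is:
len(y) = len(x) + len(h) - 1 = 8 + 8 - 1 = 15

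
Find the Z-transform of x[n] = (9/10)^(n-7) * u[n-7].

Time-shifting property: if X(z) = Z{x[n]}, then Z{x[n-d]} = z^(-d) * X(z)
X(z) = z/(z - 9/10) for x[n] = (9/10)^n * u[n]
Z{x[n-7]} = z^(-7) * z/(z - 9/10) = z^(-6)/(z - 9/10)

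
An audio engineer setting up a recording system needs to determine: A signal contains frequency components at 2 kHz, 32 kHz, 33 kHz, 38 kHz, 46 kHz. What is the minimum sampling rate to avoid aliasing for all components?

The highest frequency component is f_max = 46 kHz.
Nyquist rate = 2 * f_max = 2 * 46 kHz = 92 kHz.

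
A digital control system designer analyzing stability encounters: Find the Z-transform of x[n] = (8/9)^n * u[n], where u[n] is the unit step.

The Z-transform of a^n * u[n] is z/(z-a) for |z| > |a|.
Here a = 8/9, so X(z) = z/(z - (8/9)) = 9z/(9z - 8)
ROC: |z| > 8/9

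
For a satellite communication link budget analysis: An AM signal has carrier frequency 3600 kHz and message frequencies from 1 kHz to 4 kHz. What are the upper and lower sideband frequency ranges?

Upper sideband (USB) = fc + [fm_low, fm_high] = 3600 + [1, 4] = [3601, 3604] kHz
Lower sideband (LSB) = fc - [fm_high, fm_low] = 3600 - [4, 1] = [3596, 3599] kHz
Total occupied spectrum: 3596 kHz to 3604 kHz (plus carrier at 3600 kHz)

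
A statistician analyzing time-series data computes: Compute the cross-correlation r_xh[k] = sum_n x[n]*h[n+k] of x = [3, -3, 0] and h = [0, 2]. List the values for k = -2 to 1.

Both sequences indexed from 0 and zero outside their support.
Lags with overlap: k = -2 to 1.
  r_xh[-2] = x[2]*h[0] = 0
  r_xh[-1] = x[1]*h[0] + x[2]*h[1] = 0
  r_xh[0] = x[0]*h[0] + x[1]*h[1] = -6
  r_xh[1] = x[0]*h[1] = 6
r_xh = [0, 0, -6, 6] (for k = -2, ..., 1)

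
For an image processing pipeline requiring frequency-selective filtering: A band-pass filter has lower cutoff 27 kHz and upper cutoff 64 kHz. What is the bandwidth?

Bandwidth = f_high - f_low
= 64 kHz - 27 kHz = 37 kHz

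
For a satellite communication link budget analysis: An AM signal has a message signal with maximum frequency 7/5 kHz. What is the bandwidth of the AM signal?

In AM (double-sideband), the bandwidth is twice the message frequency.
BW = 2 * f_m = 2 * 7/5 kHz = 14/5 kHz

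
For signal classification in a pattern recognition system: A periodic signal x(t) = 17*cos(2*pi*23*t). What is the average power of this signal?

Average power of A*cos(wt) is A^2/2.
P = 17^2 / 2 = 289/2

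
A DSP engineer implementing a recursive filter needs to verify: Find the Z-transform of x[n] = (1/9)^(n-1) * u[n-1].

Time-shifting property: if X(z) = Z{x[n]}, then Z{x[n-d]} = z^(-d) * X(z)
X(z) = z/(z - 1/9) for x[n] = (1/9)^n * u[n]
Z{x[n-1]} = z^(-1) * z/(z - 1/9) = 1/(z - 1/9)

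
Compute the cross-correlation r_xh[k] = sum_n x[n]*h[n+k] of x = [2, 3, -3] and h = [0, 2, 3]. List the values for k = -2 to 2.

Both sequences indexed from 0 and zero outside their support.
Lags with overlap: k = -2 to 2.
  r_xh[-2] = x[2]*h[0] = 0
  r_xh[-1] = x[1]*h[0] + x[2]*h[1] = -6
  r_xh[0] = x[0]*h[0] + x[1]*h[1] + x[2]*h[2] = -3
  r_xh[1] = x[0]*h[1] + x[1]*h[2] = 13
  r_xh[2] = x[0]*h[2] = 6
r_xh = [0, -6, -3, 13, 6] (for k = -2, ..., 2)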